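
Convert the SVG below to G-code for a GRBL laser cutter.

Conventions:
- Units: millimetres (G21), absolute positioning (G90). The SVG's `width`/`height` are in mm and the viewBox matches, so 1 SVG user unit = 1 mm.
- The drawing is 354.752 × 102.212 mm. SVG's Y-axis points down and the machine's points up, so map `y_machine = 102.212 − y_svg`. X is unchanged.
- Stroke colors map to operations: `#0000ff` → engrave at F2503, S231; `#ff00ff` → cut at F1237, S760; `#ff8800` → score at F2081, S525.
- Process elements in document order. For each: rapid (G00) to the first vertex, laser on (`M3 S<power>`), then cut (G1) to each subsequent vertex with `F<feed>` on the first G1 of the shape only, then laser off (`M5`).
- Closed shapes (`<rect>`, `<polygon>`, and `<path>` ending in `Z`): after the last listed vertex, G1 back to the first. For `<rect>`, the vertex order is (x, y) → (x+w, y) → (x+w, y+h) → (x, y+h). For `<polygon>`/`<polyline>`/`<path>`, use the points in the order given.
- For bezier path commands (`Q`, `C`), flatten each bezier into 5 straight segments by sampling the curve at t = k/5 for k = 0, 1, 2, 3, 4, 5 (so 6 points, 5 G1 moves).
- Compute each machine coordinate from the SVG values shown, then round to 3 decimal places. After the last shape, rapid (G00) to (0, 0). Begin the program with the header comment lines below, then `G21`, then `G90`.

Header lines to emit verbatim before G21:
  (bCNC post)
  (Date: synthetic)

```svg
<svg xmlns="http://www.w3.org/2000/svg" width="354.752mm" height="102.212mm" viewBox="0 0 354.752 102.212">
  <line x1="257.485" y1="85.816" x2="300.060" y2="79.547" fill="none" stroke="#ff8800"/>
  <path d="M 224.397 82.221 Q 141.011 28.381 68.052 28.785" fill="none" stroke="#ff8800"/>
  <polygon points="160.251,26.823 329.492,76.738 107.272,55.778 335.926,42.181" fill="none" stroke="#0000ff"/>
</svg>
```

(bCNC post)
(Date: synthetic)
G21
G90
G00 X257.485 Y16.396
M3 S525
G1 X300.060 Y22.665 F2081
M5
G00 X224.397 Y19.991
M3 S525
G1 X191.460 Y39.357 F2081
G1 X159.357 Y54.384
G1 X128.088 Y65.071
G1 X97.653 Y71.419
G1 X68.052 Y73.427
M5
G00 X160.251 Y75.389
M3 S231
G1 X329.492 Y25.474 F2503
G1 X107.272 Y46.434
G1 X335.926 Y60.031
G1 X160.251 Y75.389
M5
G00 X0.000 Y0.000

Since the viewBox matches the mm dimensions, user units are millimetres directly. The only transform is the Y-flip y_m = 102.212 − y_svg.

Shape 1 is a line segment drawn with `<line>`. Its stroke #ff8800 means score at S525, F2081. After flipping Y the toolpath is (257.485,16.396) → (300.060,22.665).

Shape 2 is a quadratic bezier drawn with `<path>`. Its stroke #ff8800 means score at S525, F2081. After flipping Y the toolpath is (224.397,19.991) → (191.460,39.357) → (159.357,54.384) → (128.088,65.071) → (97.653,71.419) → (68.052,73.427).

Shape 3 is a closed polygon drawn with `<polygon>`. Its stroke #0000ff means engrave at S231, F2503. After flipping Y the toolpath is (160.251,75.389) → (329.492,25.474) → (107.272,46.434) → (335.926,60.031) → (160.251,75.389), returning to the start.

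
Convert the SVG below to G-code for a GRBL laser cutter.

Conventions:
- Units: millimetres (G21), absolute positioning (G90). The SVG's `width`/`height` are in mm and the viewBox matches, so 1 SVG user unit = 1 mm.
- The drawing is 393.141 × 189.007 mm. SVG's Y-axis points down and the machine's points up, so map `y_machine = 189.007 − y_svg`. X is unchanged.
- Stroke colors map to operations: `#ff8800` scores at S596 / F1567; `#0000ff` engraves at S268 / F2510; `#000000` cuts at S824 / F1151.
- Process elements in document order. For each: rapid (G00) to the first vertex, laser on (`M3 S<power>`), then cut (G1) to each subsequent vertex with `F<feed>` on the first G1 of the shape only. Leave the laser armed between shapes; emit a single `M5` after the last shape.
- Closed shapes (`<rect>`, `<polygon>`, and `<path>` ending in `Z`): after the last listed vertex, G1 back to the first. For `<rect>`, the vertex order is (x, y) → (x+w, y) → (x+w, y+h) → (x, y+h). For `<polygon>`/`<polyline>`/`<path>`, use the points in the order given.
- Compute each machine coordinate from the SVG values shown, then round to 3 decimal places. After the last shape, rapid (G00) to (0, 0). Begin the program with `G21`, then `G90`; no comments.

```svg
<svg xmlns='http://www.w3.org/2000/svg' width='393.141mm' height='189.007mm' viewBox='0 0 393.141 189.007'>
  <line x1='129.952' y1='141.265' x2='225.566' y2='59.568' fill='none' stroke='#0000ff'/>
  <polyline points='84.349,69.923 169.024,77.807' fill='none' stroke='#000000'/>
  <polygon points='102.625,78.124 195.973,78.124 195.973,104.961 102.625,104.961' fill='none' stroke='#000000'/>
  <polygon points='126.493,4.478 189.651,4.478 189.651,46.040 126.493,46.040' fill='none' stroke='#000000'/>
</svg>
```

viewBox `0 0 393.141 189.007` with mm width/height → 1 unit = 1 mm. Flip: y_m = 189.007 − y_svg.

**Shape 1** — `<line>` line segment, stroke `#0000ff` → engrave (S268, F2510). Machine vertices: (129.952,47.742) → (225.566,129.439). Open path.

**Shape 2** — `<polyline>` line segment, stroke `#000000` → cut (S824, F1151). Machine vertices: (84.349,119.084) → (169.024,111.200). Open path.

**Shape 3** — `<polygon>` rectangle, stroke `#000000` → cut (S824, F1151). Machine vertices: (102.625,110.883) → (195.973,110.883) → (195.973,84.046) → (102.625,84.046) → (102.625,110.883). Closed: final G1 returns to the first vertex.

**Shape 4** — `<polygon>` rectangle, stroke `#000000` → cut (S824, F1151). Machine vertices: (126.493,184.529) → (189.651,184.529) → (189.651,142.967) → (126.493,142.967) → (126.493,184.529). Closed: final G1 returns to the first vertex.

G21
G90
G00 X129.952 Y47.742
M3 S268
G1 X225.566 Y129.439 F2510
G00 X84.349 Y119.084
M3 S824
G1 X169.024 Y111.200 F1151
G00 X102.625 Y110.883
M3 S824
G1 X195.973 Y110.883 F1151
G1 X195.973 Y84.046
G1 X102.625 Y84.046
G1 X102.625 Y110.883
G00 X126.493 Y184.529
M3 S824
G1 X189.651 Y184.529 F1151
G1 X189.651 Y142.967
G1 X126.493 Y142.967
G1 X126.493 Y184.529
M5
G00 X0.000 Y0.000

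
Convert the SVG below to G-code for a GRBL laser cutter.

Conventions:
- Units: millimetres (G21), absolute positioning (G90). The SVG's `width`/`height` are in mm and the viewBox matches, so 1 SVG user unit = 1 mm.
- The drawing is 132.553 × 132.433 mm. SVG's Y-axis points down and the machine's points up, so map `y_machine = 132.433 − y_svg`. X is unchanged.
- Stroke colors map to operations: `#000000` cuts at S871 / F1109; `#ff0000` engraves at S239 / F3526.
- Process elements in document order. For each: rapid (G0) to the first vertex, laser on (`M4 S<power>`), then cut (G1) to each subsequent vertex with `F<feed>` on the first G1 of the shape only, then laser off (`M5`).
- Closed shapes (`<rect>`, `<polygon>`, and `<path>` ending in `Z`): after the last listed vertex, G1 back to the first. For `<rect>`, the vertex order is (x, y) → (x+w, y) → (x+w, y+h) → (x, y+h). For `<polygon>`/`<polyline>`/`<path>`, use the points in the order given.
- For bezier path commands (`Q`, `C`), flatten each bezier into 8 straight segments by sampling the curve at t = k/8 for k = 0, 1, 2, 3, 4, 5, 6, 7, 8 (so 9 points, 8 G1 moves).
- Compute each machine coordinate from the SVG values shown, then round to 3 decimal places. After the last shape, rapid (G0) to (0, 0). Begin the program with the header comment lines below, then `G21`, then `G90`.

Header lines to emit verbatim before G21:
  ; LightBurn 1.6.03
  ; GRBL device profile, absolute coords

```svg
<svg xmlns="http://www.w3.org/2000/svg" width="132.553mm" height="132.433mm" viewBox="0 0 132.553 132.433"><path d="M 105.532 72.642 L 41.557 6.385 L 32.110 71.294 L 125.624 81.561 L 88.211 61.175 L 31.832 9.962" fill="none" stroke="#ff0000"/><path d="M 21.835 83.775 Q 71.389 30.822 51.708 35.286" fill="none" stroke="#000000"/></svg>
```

; LightBurn 1.6.03
; GRBL device profile, absolute coords
G21
G90
G0 X105.532 Y59.791
M4 S239
G1 X41.557 Y126.048 F3526
G1 X32.110 Y61.139
G1 X125.624 Y50.872
G1 X88.211 Y71.258
G1 X31.832 Y122.471
M5
G0 X21.835 Y48.658
M4 S871
G1 X33.142 Y60.999 F1109
G1 X42.285 Y71.546
G1 X49.264 Y80.298
G1 X54.080 Y87.257
G1 X56.733 Y92.421
G1 X57.221 Y95.790
G1 X55.546 Y97.366
G1 X51.708 Y97.147
M5
G0 X0.000 Y0.000

1 u = 1 mm; y_m = 132.433 − y.

[1] `<path>` open polyline, #ff0000→engrave S239 F3526: (105.532,59.791) → (41.557,126.048) → (32.110,61.139) → (125.624,50.872) → (88.211,71.258) → (31.832,122.471)

[2] `<path>` quadratic bezier, #000000→cut S871 F1109: (21.835,48.658) → (33.142,60.999) → (42.285,71.546) → (49.264,80.298) → (54.080,87.257) → (56.733,92.421) → (57.221,95.790) → (55.546,97.366) → (51.708,97.147)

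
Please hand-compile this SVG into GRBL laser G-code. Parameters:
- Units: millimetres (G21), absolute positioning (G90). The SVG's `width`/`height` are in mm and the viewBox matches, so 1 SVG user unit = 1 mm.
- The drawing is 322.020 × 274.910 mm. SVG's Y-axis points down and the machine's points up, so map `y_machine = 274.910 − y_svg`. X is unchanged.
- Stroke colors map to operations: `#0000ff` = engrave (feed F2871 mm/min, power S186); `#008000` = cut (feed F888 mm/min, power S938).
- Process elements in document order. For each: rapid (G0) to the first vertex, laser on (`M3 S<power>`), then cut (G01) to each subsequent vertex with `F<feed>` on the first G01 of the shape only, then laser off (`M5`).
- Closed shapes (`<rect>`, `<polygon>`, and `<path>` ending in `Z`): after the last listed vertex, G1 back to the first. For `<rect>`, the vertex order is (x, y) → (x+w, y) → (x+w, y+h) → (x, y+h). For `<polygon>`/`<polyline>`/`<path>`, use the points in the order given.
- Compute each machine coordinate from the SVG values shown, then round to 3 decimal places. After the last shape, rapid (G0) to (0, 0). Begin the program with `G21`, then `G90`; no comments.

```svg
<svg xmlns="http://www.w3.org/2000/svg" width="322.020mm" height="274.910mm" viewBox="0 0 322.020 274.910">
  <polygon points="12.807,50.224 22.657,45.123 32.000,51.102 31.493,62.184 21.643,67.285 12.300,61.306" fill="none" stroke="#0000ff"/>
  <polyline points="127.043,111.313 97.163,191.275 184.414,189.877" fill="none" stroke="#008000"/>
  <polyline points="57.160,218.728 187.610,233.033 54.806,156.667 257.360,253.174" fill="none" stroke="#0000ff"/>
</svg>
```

G21
G90
G0 X12.807 Y224.686
M3 S186
G01 X22.657 Y229.787 F2871
G01 X32.000 Y223.808
G01 X31.493 Y212.726
G01 X21.643 Y207.625
G01 X12.300 Y213.604
G01 X12.807 Y224.686
M5
G0 X127.043 Y163.597
M3 S938
G01 X97.163 Y83.635 F888
G01 X184.414 Y85.033
M5
G0 X57.160 Y56.182
M3 S186
G01 X187.610 Y41.877 F2871
G01 X54.806 Y118.243
G01 X257.360 Y21.736
M5
G0 X0.000 Y0.000

Since the viewBox matches the mm dimensions, user units are millimetres directly. The only transform is the Y-flip y_m = 274.910 − y_svg.

Shape 1 is a regular polygon drawn with `<polygon>`. Its stroke #0000ff means engrave at S186, F2871. After flipping Y the toolpath is (12.807,224.686) → (22.657,229.787) → (32.000,223.808) → (31.493,212.726) → (21.643,207.625) → (12.300,213.604) → (12.807,224.686), returning to the start.

Shape 2 is a open polyline drawn with `<polyline>`. Its stroke #008000 means cut at S938, F888. After flipping Y the toolpath is (127.043,163.597) → (97.163,83.635) → (184.414,85.033).

Shape 3 is a open polyline drawn with `<polyline>`. Its stroke #0000ff means engrave at S186, F2871. After flipping Y the toolpath is (57.160,56.182) → (187.610,41.877) → (54.806,118.243) → (257.360,21.736).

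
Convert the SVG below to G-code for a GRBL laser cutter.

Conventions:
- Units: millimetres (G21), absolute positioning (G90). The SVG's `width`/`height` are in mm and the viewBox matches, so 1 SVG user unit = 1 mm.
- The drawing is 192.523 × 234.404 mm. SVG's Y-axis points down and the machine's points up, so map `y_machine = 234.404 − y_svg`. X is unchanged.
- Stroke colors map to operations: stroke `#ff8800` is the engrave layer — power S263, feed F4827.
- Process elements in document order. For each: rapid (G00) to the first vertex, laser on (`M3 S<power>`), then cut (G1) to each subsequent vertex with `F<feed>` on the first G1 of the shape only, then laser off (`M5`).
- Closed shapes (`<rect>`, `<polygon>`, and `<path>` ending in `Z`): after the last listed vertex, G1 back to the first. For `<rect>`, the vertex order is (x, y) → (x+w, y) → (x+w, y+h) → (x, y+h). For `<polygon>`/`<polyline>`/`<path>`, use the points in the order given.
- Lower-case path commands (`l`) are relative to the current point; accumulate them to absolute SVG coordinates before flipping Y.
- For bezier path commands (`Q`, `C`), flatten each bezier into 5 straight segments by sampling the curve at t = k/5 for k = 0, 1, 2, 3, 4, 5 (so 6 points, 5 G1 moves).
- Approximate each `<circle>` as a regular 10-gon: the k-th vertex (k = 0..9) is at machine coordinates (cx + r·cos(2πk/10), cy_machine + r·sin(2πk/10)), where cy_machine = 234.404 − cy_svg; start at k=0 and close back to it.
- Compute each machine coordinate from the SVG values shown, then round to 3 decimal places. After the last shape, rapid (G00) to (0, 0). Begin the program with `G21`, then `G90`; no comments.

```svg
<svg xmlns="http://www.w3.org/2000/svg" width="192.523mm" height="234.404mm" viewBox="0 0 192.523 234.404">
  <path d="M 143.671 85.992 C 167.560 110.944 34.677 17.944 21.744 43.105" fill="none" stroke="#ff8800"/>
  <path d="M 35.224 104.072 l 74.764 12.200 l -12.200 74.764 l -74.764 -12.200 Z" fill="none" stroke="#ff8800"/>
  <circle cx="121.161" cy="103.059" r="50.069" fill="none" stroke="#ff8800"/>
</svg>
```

G21
G90
G00 X143.671 Y148.412
M3 S263
G1 X141.406 Y145.706 F4827
G1 X114.797 Y159.975
G1 X77.129 Y179.886
G1 X41.684 Y194.105
G1 X21.744 Y191.299
M5
G00 X35.224 Y130.332
M3 S263
G1 X109.988 Y118.132 F4827
G1 X97.788 Y43.368
G1 X23.024 Y55.568
G1 X35.224 Y130.332
M5
G00 X171.230 Y131.345
M3 S263
G1 X161.668 Y160.775 F4827
G1 X136.633 Y178.963
G1 X105.689 Y178.963
G1 X80.654 Y160.775
G1 X71.092 Y131.345
G1 X80.654 Y101.915
G1 X105.689 Y83.727
G1 X136.633 Y83.727
G1 X161.668 Y101.915
G1 X171.230 Y131.345
M5
G00 X0.000 Y0.000

viewBox `0 0 192.523 234.404` with mm width/height → 1 unit = 1 mm. Flip: y_m = 234.404 − y_svg.

**Shape 1** — `<path>` cubic bezier, stroke `#ff8800` → engrave (S263, F4827). Control points (SVG): P0=(143.671,85.992), P1=(167.560,110.944), P2=(34.677,17.944), P3=(21.744,43.105); sampled at t=k/5. Machine vertices: (143.671,148.412) → (141.406,145.706) → (114.797,159.975) → (77.129,179.886) → (41.684,194.105) → (21.744,191.299). Open path.

**Shape 2** — `<path>` regular polygon, stroke `#ff8800` → engrave (S263, F4827). Machine vertices: (35.224,130.332) → (109.988,118.132) → (97.788,43.368) → (23.024,55.568) → (35.224,130.332). Closed: final G1 returns to the first vertex.

**Shape 3** — `<circle>` circle, stroke `#ff8800` → engrave (S263, F4827). Machine vertices: (171.230,131.345) → (161.668,160.775) → (136.633,178.963) → (105.689,178.963) → (80.654,160.775) → (71.092,131.345) → (80.654,101.915) → (105.689,83.727) → (136.633,83.727) → (161.668,101.915) → (171.230,131.345). Closed: final G1 returns to the first vertex.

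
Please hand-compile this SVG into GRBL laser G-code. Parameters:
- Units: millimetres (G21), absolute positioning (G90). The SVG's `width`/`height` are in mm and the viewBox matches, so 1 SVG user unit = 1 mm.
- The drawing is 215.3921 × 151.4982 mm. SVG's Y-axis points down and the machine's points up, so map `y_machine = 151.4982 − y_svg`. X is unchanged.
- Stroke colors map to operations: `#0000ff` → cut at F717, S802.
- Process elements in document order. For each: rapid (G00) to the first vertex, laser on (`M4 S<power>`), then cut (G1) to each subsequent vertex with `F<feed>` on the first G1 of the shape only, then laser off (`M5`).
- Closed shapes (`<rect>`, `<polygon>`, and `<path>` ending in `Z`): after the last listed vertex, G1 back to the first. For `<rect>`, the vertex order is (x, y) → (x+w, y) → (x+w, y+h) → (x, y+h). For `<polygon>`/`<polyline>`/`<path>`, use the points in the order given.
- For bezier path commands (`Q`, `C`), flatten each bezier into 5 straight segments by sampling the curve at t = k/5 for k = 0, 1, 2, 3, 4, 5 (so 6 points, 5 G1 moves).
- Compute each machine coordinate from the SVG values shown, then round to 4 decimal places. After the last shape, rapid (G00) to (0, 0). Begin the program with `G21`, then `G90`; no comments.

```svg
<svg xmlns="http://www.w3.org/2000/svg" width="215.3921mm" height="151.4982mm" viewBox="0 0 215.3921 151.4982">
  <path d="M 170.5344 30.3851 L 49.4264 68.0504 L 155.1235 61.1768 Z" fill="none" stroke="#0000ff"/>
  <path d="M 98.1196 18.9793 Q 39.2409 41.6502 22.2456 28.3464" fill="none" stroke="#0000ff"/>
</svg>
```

G21
G90
G00 X170.5344 Y121.1131
M4 S802
G1 X49.4264 Y83.4478 F717
G1 X155.1235 Y90.3214
G1 X170.5344 Y121.1131
M5
G00 X98.1196 Y132.5189
M4 S802
G1 X76.2435 Y124.8895 F717
G1 X57.7180 Y120.1381
G1 X42.5432 Y118.2647
G1 X30.7191 Y119.2693
G1 X22.2456 Y123.1518
M5
G00 X0.0000 Y0.0000

1 u = 1 mm; y_m = 151.4982 − y.

[1] `<path>` closed polygon, #0000ff→cut S802 F717: (170.5344,121.1131) → (49.4264,83.4478) → (155.1235,90.3214) → (170.5344,121.1131) (closed)

[2] `<path>` quadratic bezier, #0000ff→cut S802 F717: (98.1196,132.5189) → (76.2435,124.8895) → (57.7180,120.1381) → (42.5432,118.2647) → (30.7191,119.2693) → (22.2456,123.1518)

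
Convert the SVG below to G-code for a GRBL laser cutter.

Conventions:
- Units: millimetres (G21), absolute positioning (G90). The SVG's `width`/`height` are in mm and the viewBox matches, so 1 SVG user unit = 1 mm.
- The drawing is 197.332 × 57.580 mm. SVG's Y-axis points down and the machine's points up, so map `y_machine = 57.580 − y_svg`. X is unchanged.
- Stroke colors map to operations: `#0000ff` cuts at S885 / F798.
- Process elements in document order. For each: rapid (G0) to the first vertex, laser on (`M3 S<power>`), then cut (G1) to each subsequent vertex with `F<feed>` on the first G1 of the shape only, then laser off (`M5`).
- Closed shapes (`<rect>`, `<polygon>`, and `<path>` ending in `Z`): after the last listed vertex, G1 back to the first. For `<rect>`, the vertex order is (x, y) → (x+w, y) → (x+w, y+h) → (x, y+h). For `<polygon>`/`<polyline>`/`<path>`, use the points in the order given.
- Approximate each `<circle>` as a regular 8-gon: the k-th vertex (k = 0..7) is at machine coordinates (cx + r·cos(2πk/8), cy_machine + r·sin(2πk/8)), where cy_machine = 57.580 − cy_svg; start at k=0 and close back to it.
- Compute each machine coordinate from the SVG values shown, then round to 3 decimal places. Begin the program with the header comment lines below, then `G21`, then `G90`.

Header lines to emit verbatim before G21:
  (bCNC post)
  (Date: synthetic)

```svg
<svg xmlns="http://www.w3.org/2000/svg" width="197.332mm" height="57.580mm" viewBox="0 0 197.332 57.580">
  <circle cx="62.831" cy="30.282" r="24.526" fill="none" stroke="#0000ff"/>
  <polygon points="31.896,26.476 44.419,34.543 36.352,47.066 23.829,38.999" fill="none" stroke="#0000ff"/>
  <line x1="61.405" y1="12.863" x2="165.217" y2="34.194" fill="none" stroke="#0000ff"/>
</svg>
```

Since the viewBox matches the mm dimensions, user units are millimetres directly. The only transform is the Y-flip y_m = 57.580 − y_svg.

Shape 1 is a circle drawn with `<circle>`. Its stroke #0000ff means cut at S885, F798. After flipping Y the toolpath is (87.357,27.298) → (80.174,44.641) → (62.831,51.824) → (45.488,44.641) → (38.305,27.298) → (45.488,9.955) → (62.831,2.772) → (80.174,9.955) → (87.357,27.298), returning to the start.

Shape 2 is a regular polygon drawn with `<polygon>`. Its stroke #0000ff means cut at S885, F798. After flipping Y the toolpath is (31.896,31.104) → (44.419,23.037) → (36.352,10.514) → (23.829,18.581) → (31.896,31.104), returning to the start.

Shape 3 is a line segment drawn with `<line>`. Its stroke #0000ff means cut at S885, F798. After flipping Y the toolpath is (61.405,44.717) → (165.217,23.386).

(bCNC post)
(Date: synthetic)
G21
G90
G0 X87.357 Y27.298
M3 S885
G1 X80.174 Y44.641 F798
G1 X62.831 Y51.824
G1 X45.488 Y44.641
G1 X38.305 Y27.298
G1 X45.488 Y9.955
G1 X62.831 Y2.772
G1 X80.174 Y9.955
G1 X87.357 Y27.298
M5
G0 X31.896 Y31.104
M3 S885
G1 X44.419 Y23.037 F798
G1 X36.352 Y10.514
G1 X23.829 Y18.581
G1 X31.896 Y31.104
M5
G0 X61.405 Y44.717
M3 S885
G1 X165.217 Y23.386 F798
M5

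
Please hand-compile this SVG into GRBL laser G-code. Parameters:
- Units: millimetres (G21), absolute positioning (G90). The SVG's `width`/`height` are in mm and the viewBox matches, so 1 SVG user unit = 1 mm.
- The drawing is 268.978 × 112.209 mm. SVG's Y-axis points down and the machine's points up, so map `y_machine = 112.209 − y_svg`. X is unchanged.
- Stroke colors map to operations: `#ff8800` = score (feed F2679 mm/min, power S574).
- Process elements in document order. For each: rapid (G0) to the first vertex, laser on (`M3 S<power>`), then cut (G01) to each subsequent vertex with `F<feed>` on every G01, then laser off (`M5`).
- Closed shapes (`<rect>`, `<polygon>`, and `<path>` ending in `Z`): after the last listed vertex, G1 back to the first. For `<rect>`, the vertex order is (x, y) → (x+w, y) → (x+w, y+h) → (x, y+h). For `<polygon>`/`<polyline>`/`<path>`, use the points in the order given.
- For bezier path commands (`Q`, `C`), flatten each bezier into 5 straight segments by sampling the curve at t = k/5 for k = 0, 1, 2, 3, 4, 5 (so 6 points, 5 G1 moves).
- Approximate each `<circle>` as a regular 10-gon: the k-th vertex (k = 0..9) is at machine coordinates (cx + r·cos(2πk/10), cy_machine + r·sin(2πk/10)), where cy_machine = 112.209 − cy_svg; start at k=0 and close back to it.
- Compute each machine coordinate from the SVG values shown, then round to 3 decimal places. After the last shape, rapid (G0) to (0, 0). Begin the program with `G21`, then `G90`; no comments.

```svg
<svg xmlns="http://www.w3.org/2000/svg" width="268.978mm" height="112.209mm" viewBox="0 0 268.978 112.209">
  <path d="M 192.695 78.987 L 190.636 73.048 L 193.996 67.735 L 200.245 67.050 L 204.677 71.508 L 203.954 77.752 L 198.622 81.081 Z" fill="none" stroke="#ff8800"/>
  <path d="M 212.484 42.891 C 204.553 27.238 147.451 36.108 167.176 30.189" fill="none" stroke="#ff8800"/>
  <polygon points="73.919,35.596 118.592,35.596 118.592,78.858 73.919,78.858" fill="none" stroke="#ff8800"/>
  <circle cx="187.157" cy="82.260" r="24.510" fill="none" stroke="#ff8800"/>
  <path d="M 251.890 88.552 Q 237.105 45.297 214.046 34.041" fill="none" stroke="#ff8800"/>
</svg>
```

viewBox `0 0 268.978 112.209` with mm width/height → 1 unit = 1 mm. Flip: y_m = 112.209 − y_svg.

**Shape 1** — `<path>` regular polygon, stroke `#ff8800` → score (S574, F2679). Machine vertices: (192.695,33.222) → (190.636,39.161) → (193.996,44.474) → (200.245,45.159) → (204.677,40.701) → (203.954,34.457) → (198.622,31.128) → (192.695,33.222). Closed: final G1 returns to the first vertex.

**Shape 2** — `<path>` cubic bezier, stroke `#ff8800` → score (S574, F2679). Control points (SVG): P0=(212.484,42.891), P1=(204.553,27.238), P2=(147.451,36.108), P3=(167.176,30.189); sampled at t=k/5. Machine vertices: (212.484,69.318) → (202.833,76.082) → (187.429,78.847) → (172.319,79.500) → (163.552,79.929) → (167.176,82.020). Open path.

**Shape 3** — `<polygon>` rectangle, stroke `#ff8800` → score (S574, F2679). Machine vertices: (73.919,76.613) → (118.592,76.613) → (118.592,33.351) → (73.919,33.351) → (73.919,76.613). Closed: final G1 returns to the first vertex.

**Shape 4** — `<circle>` circle, stroke `#ff8800` → score (S574, F2679). Machine vertices: (211.667,29.949) → (206.986,44.356) → (194.731,53.259) → (179.583,53.259) → (167.328,44.356) → (162.647,29.949) → (167.328,15.542) → (179.583,6.639) → (194.731,6.639) → (206.986,15.542) → (211.667,29.949). Closed: final G1 returns to the first vertex.

**Shape 5** — `<path>` quadratic bezier, stroke `#ff8800` → score (S574, F2679). Control points (SVG): P0=(251.890,88.552), P1=(237.105,45.297), P2=(214.046,34.041); sampled at t=k/5. Machine vertices: (251.890,23.657) → (245.645,39.679) → (238.738,53.141) → (231.169,64.043) → (222.939,72.386) → (214.046,78.168). Open path.

G21
G90
G0 X192.695 Y33.222
M3 S574
G01 X190.636 Y39.161 F2679
G01 X193.996 Y44.474 F2679
G01 X200.245 Y45.159 F2679
G01 X204.677 Y40.701 F2679
G01 X203.954 Y34.457 F2679
G01 X198.622 Y31.128 F2679
G01 X192.695 Y33.222 F2679
M5
G0 X212.484 Y69.318
M3 S574
G01 X202.833 Y76.082 F2679
G01 X187.429 Y78.847 F2679
G01 X172.319 Y79.500 F2679
G01 X163.552 Y79.929 F2679
G01 X167.176 Y82.020 F2679
M5
G0 X73.919 Y76.613
M3 S574
G01 X118.592 Y76.613 F2679
G01 X118.592 Y33.351 F2679
G01 X73.919 Y33.351 F2679
G01 X73.919 Y76.613 F2679
M5
G0 X211.667 Y29.949
M3 S574
G01 X206.986 Y44.356 F2679
G01 X194.731 Y53.259 F2679
G01 X179.583 Y53.259 F2679
G01 X167.328 Y44.356 F2679
G01 X162.647 Y29.949 F2679
G01 X167.328 Y15.542 F2679
G01 X179.583 Y6.639 F2679
G01 X194.731 Y6.639 F2679
G01 X206.986 Y15.542 F2679
G01 X211.667 Y29.949 F2679
M5
G0 X251.890 Y23.657
M3 S574
G01 X245.645 Y39.679 F2679
G01 X238.738 Y53.141 F2679
G01 X231.169 Y64.043 F2679
G01 X222.939 Y72.386 F2679
G01 X214.046 Y78.168 F2679
M5
G0 X0.000 Y0.000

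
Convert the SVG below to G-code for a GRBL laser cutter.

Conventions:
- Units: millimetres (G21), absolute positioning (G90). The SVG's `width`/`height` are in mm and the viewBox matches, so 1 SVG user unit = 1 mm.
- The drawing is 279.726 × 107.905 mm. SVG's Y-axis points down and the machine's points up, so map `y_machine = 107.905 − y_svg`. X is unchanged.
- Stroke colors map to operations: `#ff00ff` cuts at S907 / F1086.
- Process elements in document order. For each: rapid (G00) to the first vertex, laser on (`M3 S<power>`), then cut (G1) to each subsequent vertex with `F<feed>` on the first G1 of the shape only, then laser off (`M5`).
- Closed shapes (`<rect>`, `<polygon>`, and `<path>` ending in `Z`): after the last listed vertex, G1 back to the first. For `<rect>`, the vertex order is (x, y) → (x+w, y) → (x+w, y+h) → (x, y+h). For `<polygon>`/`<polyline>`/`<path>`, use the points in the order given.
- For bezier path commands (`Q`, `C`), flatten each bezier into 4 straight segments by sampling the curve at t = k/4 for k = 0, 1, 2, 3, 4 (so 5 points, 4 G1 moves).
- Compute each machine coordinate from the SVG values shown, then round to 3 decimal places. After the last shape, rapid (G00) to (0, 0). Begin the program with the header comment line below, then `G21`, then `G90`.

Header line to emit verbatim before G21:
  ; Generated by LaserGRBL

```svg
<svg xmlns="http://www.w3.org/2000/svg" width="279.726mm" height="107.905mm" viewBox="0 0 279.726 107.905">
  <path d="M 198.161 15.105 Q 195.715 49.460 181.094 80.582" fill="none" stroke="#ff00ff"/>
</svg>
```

viewBox `0 0 279.726 107.905` with mm width/height → 1 unit = 1 mm. Flip: y_m = 107.905 − y_svg.

**Shape 1** — `<path>` quadratic bezier, stroke `#ff00ff` → cut (S907, F1086). Control points (SVG): P0=(198.161,15.105), P1=(195.715,49.460), P2=(181.094,80.582); sampled at t=k/4. Machine vertices: (198.161,92.800) → (196.177,75.825) → (192.671,59.253) → (187.644,43.086) → (181.094,27.323). Open path.

; Generated by LaserGRBL
G21
G90
G00 X198.161 Y92.800
M3 S907
G1 X196.177 Y75.825 F1086
G1 X192.671 Y59.253
G1 X187.644 Y43.086
G1 X181.094 Y27.323
M5
G00 X0.000 Y0.000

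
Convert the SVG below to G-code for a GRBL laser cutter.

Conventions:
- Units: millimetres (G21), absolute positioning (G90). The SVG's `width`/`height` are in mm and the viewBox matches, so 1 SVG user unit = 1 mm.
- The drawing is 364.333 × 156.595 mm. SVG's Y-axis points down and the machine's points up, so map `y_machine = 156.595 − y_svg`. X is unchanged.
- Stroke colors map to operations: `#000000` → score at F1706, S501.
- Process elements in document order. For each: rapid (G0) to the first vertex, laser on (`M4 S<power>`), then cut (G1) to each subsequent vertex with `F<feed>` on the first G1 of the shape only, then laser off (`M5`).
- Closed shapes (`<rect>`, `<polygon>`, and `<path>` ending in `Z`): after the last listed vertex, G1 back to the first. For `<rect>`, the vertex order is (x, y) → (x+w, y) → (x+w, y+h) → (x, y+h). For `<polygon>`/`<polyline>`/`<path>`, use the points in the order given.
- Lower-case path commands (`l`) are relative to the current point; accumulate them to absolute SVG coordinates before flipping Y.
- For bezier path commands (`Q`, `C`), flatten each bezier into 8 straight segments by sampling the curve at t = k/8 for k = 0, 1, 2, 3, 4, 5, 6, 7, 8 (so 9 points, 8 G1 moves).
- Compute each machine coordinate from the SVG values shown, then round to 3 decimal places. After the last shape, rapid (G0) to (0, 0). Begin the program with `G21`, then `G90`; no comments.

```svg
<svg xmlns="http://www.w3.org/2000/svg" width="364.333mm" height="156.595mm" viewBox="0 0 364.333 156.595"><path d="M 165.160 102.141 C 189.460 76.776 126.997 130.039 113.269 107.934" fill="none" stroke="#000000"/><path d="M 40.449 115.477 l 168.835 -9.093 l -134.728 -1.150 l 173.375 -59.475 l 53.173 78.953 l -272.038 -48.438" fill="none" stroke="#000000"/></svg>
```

viewBox `0 0 364.333 156.595` with mm width/height → 1 unit = 1 mm. Flip: y_m = 156.595 − y_svg.

**Shape 1** — `<path>` cubic bezier, stroke `#000000` → score (S501, F1706). Control points (SVG): P0=(165.160,102.141), P1=(189.460,76.776), P2=(126.997,130.039), P3=(113.269,107.934); sampled at t=k/8. Machine vertices: (165.160,54.454) → (170.470,60.581) → (169.234,61.141) → (163.040,57.939) → (153.475,52.780) → (142.128,47.468) → (130.586,43.808) → (120.437,43.604) → (113.269,48.661). Open path.

**Shape 2** — `<path>` open polyline, stroke `#000000` → score (S501, F1706). Machine vertices: (40.449,41.118) → (209.284,50.211) → (74.556,51.361) → (247.931,110.836) → (301.104,31.883) → (29.066,80.321). Open path.

G21
G90
G0 X165.160 Y54.454
M4 S501
G1 X170.470 Y60.581 F1706
G1 X169.234 Y61.141
G1 X163.040 Y57.939
G1 X153.475 Y52.780
G1 X142.128 Y47.468
G1 X130.586 Y43.808
G1 X120.437 Y43.604
G1 X113.269 Y48.661
M5
G0 X40.449 Y41.118
M4 S501
G1 X209.284 Y50.211 F1706
G1 X74.556 Y51.361
G1 X247.931 Y110.836
G1 X301.104 Y31.883
G1 X29.066 Y80.321
M5
G0 X0.000 Y0.000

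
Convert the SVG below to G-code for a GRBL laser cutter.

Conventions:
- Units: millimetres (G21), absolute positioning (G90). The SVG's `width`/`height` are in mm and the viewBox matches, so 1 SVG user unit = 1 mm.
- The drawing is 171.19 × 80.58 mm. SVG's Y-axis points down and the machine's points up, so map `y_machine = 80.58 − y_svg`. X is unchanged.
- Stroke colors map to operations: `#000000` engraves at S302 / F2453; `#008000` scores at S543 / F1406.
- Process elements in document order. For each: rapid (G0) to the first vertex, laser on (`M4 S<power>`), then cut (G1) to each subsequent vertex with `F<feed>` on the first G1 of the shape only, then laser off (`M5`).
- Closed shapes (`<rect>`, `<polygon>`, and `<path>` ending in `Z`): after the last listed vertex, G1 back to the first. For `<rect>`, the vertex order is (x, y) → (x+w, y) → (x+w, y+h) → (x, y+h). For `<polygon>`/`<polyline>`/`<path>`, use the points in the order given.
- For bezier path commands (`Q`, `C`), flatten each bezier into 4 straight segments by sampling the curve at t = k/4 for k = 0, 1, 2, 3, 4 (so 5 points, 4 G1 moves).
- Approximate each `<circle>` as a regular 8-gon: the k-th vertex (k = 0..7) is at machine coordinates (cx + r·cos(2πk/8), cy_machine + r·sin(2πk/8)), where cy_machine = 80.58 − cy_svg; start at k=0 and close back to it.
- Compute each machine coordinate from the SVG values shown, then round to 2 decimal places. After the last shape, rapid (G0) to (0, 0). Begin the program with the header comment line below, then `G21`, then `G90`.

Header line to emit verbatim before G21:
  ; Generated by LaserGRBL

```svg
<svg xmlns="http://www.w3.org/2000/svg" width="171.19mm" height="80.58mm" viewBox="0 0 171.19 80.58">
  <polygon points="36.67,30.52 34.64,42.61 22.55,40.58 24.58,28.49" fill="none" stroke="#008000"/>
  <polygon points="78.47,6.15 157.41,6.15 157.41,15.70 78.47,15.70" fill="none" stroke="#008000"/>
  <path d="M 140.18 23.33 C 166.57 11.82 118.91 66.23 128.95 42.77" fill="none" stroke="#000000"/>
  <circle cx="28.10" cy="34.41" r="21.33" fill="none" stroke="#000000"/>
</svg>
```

; Generated by LaserGRBL
G21
G90
G0 X36.67 Y50.06
M4 S543
G1 X34.64 Y37.97 F1406
G1 X22.55 Y40.00
G1 X24.58 Y52.09
G1 X36.67 Y50.06
M5
G0 X78.47 Y74.43
M4 S543
G1 X157.41 Y74.43 F1406
G1 X157.41 Y64.88
G1 X78.47 Y64.88
G1 X78.47 Y74.43
M5
G0 X140.18 Y57.25
M4 S302
G1 X148.15 Y55.77 F2453
G1 X140.70 Y43.05
G1 X130.18 Y32.57
G1 X128.95 Y37.81
M5
G0 X49.43 Y46.17
M4 S302
G1 X43.18 Y61.25 F2453
G1 X28.10 Y67.50
G1 X13.02 Y61.25
G1 X6.77 Y46.17
G1 X13.02 Y31.09
G1 X28.10 Y24.84
G1 X43.18 Y31.09
G1 X49.43 Y46.17
M5
G0 X0.00 Y0.00

1 u = 1 mm; y_m = 80.58 − y.

[1] `<polygon>` regular polygon, #008000→score S543 F1406: (36.67,50.06) → (34.64,37.97) → (22.55,40.00) → (24.58,52.09) → (36.67,50.06) (closed)

[2] `<polygon>` rectangle, #008000→score S543 F1406: (78.47,74.43) → (157.41,74.43) → (157.41,64.88) → (78.47,64.88) → (78.47,74.43) (closed)

[3] `<path>` cubic bezier, #000000→engrave S302 F2453: (140.18,57.25) → (148.15,55.77) → (140.70,43.05) → (130.18,32.57) → (128.95,37.81)

[4] `<circle>` circle, #000000→engrave S302 F2453: (49.43,46.17) → (43.18,61.25) → (28.10,67.50) → (13.02,61.25) → (6.77,46.17) → (13.02,31.09) → (28.10,24.84) → (43.18,31.09) → (49.43,46.17) (closed)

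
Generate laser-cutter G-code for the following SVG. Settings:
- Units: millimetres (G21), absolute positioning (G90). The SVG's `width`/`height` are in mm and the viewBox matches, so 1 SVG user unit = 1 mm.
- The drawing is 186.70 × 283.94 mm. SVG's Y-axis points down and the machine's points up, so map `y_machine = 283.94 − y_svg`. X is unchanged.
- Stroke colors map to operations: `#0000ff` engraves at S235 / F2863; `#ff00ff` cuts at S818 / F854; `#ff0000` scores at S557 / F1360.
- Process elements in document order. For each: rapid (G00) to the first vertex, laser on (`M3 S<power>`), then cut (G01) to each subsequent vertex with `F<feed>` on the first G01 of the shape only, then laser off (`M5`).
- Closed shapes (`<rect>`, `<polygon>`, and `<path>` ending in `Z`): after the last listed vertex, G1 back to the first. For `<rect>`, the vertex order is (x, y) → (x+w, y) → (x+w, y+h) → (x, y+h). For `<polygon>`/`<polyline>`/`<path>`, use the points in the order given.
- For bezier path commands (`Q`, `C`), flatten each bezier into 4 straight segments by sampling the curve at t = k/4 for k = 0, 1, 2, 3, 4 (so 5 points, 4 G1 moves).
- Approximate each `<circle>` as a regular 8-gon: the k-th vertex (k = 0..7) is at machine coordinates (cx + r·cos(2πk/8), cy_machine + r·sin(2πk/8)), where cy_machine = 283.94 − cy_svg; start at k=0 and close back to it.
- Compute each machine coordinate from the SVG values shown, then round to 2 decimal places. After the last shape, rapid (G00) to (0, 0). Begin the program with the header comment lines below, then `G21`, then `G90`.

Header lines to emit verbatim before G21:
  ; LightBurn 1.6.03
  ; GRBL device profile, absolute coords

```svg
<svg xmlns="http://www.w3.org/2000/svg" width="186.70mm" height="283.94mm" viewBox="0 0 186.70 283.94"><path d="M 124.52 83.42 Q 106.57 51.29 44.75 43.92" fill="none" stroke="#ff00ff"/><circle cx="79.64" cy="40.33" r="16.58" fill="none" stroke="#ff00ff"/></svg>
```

Since the viewBox matches the mm dimensions, user units are millimetres directly. The only transform is the Y-flip y_m = 283.94 − y_svg.

Shape 1 is a quadratic bezier drawn with `<path>`. Its stroke #ff00ff means cut at S818, F854. After flipping Y the toolpath is (124.52,200.52) → (112.80,215.04) → (95.60,226.46) → (72.92,234.79) → (44.75,240.02).

Shape 2 is a circle drawn with `<circle>`. Its stroke #ff00ff means cut at S818, F854. After flipping Y the toolpath is (96.22,243.61) → (91.36,255.33) → (79.64,260.19) → (67.92,255.33) → (63.06,243.61) → (67.92,231.89) → (79.64,227.03) → (91.36,231.89) → (96.22,243.61), returning to the start.

; LightBurn 1.6.03
; GRBL device profile, absolute coords
G21
G90
G00 X124.52 Y200.52
M3 S818
G01 X112.80 Y215.04 F854
G01 X95.60 Y226.46
G01 X72.92 Y234.79
G01 X44.75 Y240.02
M5
G00 X96.22 Y243.61
M3 S818
G01 X91.36 Y255.33 F854
G01 X79.64 Y260.19
G01 X67.92 Y255.33
G01 X63.06 Y243.61
G01 X67.92 Y231.89
G01 X79.64 Y227.03
G01 X91.36 Y231.89
G01 X96.22 Y243.61
M5
G00 X0.00 Y0.00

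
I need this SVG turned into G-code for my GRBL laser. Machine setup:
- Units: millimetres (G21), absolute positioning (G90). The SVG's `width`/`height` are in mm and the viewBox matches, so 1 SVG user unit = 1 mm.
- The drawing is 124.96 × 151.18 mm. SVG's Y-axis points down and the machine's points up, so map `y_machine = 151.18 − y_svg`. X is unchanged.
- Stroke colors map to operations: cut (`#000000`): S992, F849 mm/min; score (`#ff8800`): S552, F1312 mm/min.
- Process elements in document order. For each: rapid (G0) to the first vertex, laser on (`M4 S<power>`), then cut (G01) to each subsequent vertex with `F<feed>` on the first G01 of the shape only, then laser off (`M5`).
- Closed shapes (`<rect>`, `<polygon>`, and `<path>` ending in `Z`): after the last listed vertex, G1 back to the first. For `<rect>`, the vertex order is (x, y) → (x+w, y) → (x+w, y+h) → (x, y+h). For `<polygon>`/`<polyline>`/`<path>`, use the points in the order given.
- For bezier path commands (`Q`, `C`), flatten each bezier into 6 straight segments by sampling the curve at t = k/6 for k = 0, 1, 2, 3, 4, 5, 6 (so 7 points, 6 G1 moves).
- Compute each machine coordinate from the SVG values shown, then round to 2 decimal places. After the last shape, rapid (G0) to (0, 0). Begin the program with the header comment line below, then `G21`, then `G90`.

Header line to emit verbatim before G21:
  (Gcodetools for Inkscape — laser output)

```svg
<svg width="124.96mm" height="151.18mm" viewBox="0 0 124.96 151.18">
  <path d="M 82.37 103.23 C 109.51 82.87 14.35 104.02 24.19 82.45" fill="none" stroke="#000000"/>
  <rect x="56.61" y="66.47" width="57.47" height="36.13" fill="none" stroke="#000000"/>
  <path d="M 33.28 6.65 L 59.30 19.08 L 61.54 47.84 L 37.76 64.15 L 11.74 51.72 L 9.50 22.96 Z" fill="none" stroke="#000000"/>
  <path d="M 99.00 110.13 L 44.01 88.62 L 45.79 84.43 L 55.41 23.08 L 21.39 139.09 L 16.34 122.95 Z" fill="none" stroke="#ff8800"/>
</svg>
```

Since the viewBox matches the mm dimensions, user units are millimetres directly. The only transform is the Y-flip y_m = 151.18 − y_svg.

Shape 1 is a cubic bezier drawn with `<path>`. Its stroke #000000 means cut at S992, F849. After flipping Y the toolpath is (82.37,47.95) → (86.80,55.06) → (77.16,57.59) → (59.77,57.89) → (40.93,58.28) → (26.97,61.12) → (24.19,68.73).

Shape 2 is a rectangle drawn with `<rect>`. Its stroke #000000 means cut at S992, F849. After flipping Y the toolpath is (56.61,84.71) → (114.08,84.71) → (114.08,48.58) → (56.61,48.58) → (56.61,84.71), returning to the start.

Shape 3 is a regular polygon drawn with `<path>`. Its stroke #000000 means cut at S992, F849. After flipping Y the toolpath is (33.28,144.53) → (59.30,132.10) → (61.54,103.34) → (37.76,87.03) → (11.74,99.46) → (9.50,128.22) → (33.28,144.53), returning to the start.

Shape 4 is a closed polygon drawn with `<path>`. Its stroke #ff8800 means score at S552, F1312. After flipping Y the toolpath is (99.00,41.05) → (44.01,62.56) → (45.79,66.75) → (55.41,128.10) → (21.39,12.09) → (16.34,28.23) → (99.00,41.05), returning to the start.

(Gcodetools for Inkscape — laser output)
G21
G90
G0 X82.37 Y47.95
M4 S992
G01 X86.80 Y55.06 F849
G01 X77.16 Y57.59
G01 X59.77 Y57.89
G01 X40.93 Y58.28
G01 X26.97 Y61.12
G01 X24.19 Y68.73
M5
G0 X56.61 Y84.71
M4 S992
G01 X114.08 Y84.71 F849
G01 X114.08 Y48.58
G01 X56.61 Y48.58
G01 X56.61 Y84.71
M5
G0 X33.28 Y144.53
M4 S992
G01 X59.30 Y132.10 F849
G01 X61.54 Y103.34
G01 X37.76 Y87.03
G01 X11.74 Y99.46
G01 X9.50 Y128.22
G01 X33.28 Y144.53
M5
G0 X99.00 Y41.05
M4 S552
G01 X44.01 Y62.56 F1312
G01 X45.79 Y66.75
G01 X55.41 Y128.10
G01 X21.39 Y12.09
G01 X16.34 Y28.23
G01 X99.00 Y41.05
M5
G0 X0.00 Y0.00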